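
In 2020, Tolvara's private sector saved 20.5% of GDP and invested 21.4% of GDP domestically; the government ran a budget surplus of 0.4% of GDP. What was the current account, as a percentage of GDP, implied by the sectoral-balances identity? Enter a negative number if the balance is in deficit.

By the sectoral-balances identity, CA = (S_private - I) + (T - G).
Private balance = 20.5 - 21.4 = -0.9
Government balance (T - G) = 0.4
CA = -0.9 + 0.4 = -0.5

-0.5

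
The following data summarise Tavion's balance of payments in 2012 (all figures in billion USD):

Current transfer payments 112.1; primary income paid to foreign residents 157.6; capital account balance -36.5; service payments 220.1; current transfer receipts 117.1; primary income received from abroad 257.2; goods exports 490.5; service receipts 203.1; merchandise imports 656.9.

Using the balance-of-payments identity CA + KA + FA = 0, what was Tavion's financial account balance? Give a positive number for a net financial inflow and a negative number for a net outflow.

Goods balance = 490.5 - 656.9 = -166.4
Services balance = 203.1 - 220.1 = -17.0
Trade balance (goods + services) = -166.4 + (-17.0) = -183.4
Net primary income = 257.2 - 157.6 = 99.6
Net secondary income = 117.1 - 112.1 = 5.0
Current account = -183.4 + 99.6 + 5.0 = -78.8
Financial account = -(-78.8 + (-36.5)) = 115.3

115.3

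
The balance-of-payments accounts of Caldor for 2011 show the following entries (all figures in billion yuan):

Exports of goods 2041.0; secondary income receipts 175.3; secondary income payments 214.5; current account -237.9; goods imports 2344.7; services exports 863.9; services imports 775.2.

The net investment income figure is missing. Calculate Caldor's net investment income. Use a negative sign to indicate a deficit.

Current account = goods balance + services balance + net primary income + net secondary income
Sum of the known components = -254.2
Net investment income = CA - (known components) = -237.9 - (-254.2) = 16.3

16.3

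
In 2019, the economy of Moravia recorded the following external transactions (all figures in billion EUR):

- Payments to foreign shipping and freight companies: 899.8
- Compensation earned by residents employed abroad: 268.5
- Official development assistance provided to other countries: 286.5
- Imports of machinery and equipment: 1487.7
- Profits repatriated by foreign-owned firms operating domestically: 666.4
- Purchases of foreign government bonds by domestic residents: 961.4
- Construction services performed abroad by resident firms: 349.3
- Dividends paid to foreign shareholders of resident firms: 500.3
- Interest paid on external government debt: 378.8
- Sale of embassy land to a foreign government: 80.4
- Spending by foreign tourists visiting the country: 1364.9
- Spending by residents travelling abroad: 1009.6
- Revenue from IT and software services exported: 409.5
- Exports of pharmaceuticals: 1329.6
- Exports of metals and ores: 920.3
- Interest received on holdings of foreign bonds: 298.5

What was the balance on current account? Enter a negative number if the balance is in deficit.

-288.5

Goods: -1487.7 + 920.3 + 1329.6 = 762.2
Services: 409.5 + 1364.9 + 349.3 - 899.8 - 1009.6 = 214.3
Primary income: -378.8 - 666.4 + 268.5 + 298.5 - 500.3 = -978.5
Secondary income: -286.5
Current account = 762.2 + 214.3 + (-978.5) + (-286.5) = -288.5
(Excluded from the current account — financial account: purchases of foreign government bonds by domestic residents 961.4; capital account: sale of embassy land to a foreign government 80.4.)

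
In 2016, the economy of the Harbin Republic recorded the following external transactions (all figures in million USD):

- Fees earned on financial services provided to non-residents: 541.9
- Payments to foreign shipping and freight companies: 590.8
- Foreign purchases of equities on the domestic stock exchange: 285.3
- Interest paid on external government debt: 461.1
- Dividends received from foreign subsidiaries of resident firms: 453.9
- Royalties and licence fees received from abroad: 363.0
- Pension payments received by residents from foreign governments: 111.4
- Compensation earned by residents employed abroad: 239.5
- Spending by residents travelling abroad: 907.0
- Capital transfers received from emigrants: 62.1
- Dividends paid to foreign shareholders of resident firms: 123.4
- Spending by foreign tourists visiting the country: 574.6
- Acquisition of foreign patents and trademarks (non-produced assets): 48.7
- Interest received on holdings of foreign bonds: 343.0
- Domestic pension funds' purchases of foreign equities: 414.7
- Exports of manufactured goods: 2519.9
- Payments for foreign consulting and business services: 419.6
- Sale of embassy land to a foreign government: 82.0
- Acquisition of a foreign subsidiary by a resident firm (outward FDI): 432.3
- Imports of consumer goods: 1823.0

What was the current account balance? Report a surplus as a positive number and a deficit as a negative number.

Goods: -1823.0 + 2519.9 = 696.9
Services: 363.0 - 590.8 - 419.6 - 907.0 + 574.6 + 541.9 = -437.9
Primary income: -461.1 - 123.4 + 453.9 + 239.5 + 343.0 = 451.9
Secondary income: 111.4
Current account = 696.9 + (-437.9) + 451.9 + 111.4 = 822.3
(Excluded from the current account — financial account: foreign purchases of equities on the domestic stock exchange 285.3, domestic pension funds' purchases of foreign equities 414.7, acquisition of a foreign subsidiary by a resident firm (outward FDI) 432.3; capital account: capital transfers received from emigrants 62.1, acquisition of foreign patents and trademarks (non-produced assets) 48.7, sale of embassy land to a foreign government 82.0.)

822.3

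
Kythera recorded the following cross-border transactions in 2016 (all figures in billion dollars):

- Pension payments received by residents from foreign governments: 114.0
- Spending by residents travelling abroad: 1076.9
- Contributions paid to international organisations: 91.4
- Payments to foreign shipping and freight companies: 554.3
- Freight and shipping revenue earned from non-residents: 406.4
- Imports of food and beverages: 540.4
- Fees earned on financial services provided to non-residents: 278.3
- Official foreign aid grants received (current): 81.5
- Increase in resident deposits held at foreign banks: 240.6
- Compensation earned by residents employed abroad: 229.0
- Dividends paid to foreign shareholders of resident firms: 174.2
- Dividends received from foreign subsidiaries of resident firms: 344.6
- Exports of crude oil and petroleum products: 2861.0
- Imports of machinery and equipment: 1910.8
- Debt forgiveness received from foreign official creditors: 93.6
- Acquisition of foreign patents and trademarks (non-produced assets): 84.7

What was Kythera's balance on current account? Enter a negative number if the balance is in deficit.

-33.2

Goods: -1910.8 + 2861.0 - 540.4 = 409.8
Services: 278.3 - 1076.9 - 554.3 + 406.4 = -946.5
Primary income: -174.2 + 229.0 + 344.6 = 399.4
Secondary income: 81.5 + 114.0 - 91.4 = 104.1
Current account = 409.8 + (-946.5) + 399.4 + 104.1 = -33.2
(Excluded from the current account — financial account: increase in resident deposits held at foreign banks 240.6; capital account: debt forgiveness received from foreign official creditors 93.6, acquisition of foreign patents and trademarks (non-produced assets) 84.7.)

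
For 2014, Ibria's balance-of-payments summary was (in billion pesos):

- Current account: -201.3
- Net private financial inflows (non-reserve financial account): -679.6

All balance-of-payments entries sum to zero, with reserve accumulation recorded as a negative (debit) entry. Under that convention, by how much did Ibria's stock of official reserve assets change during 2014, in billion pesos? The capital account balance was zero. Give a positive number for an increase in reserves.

Official reserve transactions balance = -((-201.3) + (-679.6)) = 880.9
An accumulation of reserves is recorded as a debit (negative entry), so the change in the stock of reserves is the negative of that balance.
Change in official reserves = -(880.9) = -880.9

-880.9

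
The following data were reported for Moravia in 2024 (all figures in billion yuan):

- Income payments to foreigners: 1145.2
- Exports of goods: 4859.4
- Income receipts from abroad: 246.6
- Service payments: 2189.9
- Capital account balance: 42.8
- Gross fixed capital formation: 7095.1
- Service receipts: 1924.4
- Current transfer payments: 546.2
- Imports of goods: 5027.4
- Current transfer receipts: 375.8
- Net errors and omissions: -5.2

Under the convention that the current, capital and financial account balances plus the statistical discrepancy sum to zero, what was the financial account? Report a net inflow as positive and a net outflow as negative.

Goods balance = 4859.4 - 5027.4 = -168.0
Services balance = 1924.4 - 2189.9 = -265.5
Trade balance (goods + services) = -168.0 + (-265.5) = -433.5
Net primary income = 246.6 - 1145.2 = -898.6
Net secondary income = 375.8 - 546.2 = -170.4
Current account = -433.5 + (-898.6) + (-170.4) = -1502.5
Financial account = -(-1502.5 + 42.8 + (-5.2)) = 1464.9

1464.9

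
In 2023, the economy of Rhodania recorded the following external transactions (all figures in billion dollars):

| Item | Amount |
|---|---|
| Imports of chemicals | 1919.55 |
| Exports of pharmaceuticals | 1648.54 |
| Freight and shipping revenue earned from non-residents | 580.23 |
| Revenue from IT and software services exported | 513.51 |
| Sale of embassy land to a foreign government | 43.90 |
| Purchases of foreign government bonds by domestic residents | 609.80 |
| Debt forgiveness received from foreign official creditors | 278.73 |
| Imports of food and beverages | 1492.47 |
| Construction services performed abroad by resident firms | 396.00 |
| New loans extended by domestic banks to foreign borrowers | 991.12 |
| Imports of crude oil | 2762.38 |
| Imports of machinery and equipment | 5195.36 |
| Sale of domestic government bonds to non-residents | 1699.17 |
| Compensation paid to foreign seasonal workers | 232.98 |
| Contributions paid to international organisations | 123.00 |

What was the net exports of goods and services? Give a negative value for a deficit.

Goods: -2762.38 + 1648.54 - 5195.36 - 1919.55 - 1492.47 = -9721.22
Services: 396.00 + 580.23 + 513.51 = 1489.74
Trade balance = -9721.22 + 1489.74 = -8231.48
(Excluded from the trade balance — capital account: sale of embassy land to a foreign government 43.90, debt forgiveness received from foreign official creditors 278.73; financial account: purchases of foreign government bonds by domestic residents 609.80, new loans extended by domestic banks to foreign borrowers 991.12, sale of domestic government bonds to non-residents 1699.17; primary income: compensation paid to foreign seasonal workers 232.98; secondary income: contributions paid to international organisations 123.00.)

-8231.48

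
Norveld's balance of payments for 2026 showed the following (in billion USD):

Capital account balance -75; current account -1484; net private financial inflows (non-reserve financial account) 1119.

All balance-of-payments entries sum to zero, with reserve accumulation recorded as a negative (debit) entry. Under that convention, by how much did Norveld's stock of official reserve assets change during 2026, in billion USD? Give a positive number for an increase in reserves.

Official reserve transactions balance = -((-1484) + (-75) + 1119) = 440
An accumulation of reserves is recorded as a debit (negative entry), so the change in the stock of reserves is the negative of that balance.
Change in official reserves = -(440) = -440

-440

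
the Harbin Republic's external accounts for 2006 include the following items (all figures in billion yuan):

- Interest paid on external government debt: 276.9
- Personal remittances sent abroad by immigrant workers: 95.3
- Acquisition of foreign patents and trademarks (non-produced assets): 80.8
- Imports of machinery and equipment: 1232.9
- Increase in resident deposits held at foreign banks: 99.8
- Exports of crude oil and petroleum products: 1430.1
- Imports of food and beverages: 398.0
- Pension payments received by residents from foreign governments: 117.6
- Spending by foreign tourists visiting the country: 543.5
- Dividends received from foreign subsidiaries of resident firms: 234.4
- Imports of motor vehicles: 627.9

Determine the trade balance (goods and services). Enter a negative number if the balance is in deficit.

-285.2

Goods: -1232.9 - 398.0 - 627.9 + 1430.1 = -828.7
Services: 543.5
Trade balance = -828.7 + 543.5 = -285.2
(Excluded from the trade balance — primary income: interest paid on external government debt 276.9, dividends received from foreign subsidiaries of resident firms 234.4; secondary income: personal remittances sent abroad by immigrant workers 95.3, pension payments received by residents from foreign governments 117.6; capital account: acquisition of foreign patents and trademarks (non-produced assets) 80.8; financial account: increase in resident deposits held at foreign banks 99.8.)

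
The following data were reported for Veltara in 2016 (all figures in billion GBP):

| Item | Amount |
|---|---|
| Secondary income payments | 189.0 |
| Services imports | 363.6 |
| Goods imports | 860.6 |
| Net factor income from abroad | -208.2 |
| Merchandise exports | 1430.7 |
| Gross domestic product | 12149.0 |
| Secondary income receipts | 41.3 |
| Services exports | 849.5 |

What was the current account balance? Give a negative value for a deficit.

700.1

Goods balance = 1430.7 - 860.6 = 570.1
Services balance = 849.5 - 363.6 = 485.9
Trade balance (goods + services) = 570.1 + 485.9 = 1056.0
Net primary income = -208.2
Net secondary income = 41.3 - 189.0 = -147.7
Current account = 1056.0 + (-208.2) + (-147.7) = 700.1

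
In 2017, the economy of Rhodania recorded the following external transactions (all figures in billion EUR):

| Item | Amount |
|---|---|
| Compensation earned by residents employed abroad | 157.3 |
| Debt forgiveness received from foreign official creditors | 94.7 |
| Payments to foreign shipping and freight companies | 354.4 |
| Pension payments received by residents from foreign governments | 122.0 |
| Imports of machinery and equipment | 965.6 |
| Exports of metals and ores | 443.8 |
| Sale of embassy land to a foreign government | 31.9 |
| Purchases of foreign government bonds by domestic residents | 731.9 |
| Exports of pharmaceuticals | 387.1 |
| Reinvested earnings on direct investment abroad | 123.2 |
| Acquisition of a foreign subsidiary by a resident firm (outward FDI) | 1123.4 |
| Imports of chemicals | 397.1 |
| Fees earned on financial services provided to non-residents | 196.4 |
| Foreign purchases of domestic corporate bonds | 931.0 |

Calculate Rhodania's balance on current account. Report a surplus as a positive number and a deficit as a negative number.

Goods: 443.8 - 965.6 + 387.1 - 397.1 = -531.8
Services: -354.4 + 196.4 = -158.0
Primary income: 157.3 + 123.2 = 280.5
Secondary income: 122.0
Current account = (-531.8) + (-158.0) + 280.5 + 122.0 = -287.3
(Excluded from the current account — capital account: debt forgiveness received from foreign official creditors 94.7, sale of embassy land to a foreign government 31.9; financial account: purchases of foreign government bonds by domestic residents 731.9, acquisition of a foreign subsidiary by a resident firm (outward FDI) 1123.4, foreign purchases of domestic corporate bonds 931.0.)

-287.3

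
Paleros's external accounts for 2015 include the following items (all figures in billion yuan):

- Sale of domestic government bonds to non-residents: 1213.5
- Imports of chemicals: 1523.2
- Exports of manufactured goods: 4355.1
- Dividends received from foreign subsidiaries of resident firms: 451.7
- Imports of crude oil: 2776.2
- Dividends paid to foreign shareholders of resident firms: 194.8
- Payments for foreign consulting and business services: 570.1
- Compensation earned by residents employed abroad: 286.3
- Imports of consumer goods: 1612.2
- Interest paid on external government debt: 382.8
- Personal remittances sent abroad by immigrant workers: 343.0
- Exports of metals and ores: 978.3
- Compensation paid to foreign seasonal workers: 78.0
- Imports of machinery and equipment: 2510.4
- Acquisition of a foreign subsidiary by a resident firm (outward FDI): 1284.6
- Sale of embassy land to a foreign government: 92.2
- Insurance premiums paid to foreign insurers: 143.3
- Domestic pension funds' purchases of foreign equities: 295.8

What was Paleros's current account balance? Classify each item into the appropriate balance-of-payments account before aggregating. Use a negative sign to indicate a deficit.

-4062.6

Goods: -2776.2 - 1523.2 - 1612.2 + 4355.1 + 978.3 - 2510.4 = -3088.6
Services: -143.3 - 570.1 = -713.4
Primary income: -78.0 + 286.3 - 194.8 + 451.7 - 382.8 = 82.4
Secondary income: -343.0
Current account = (-3088.6) + (-713.4) + 82.4 + (-343.0) = -4062.6
(Excluded from the current account — financial account: sale of domestic government bonds to non-residents 1213.5, acquisition of a foreign subsidiary by a resident firm (outward FDI) 1284.6, domestic pension funds' purchases of foreign equities 295.8; capital account: sale of embassy land to a foreign government 92.2.)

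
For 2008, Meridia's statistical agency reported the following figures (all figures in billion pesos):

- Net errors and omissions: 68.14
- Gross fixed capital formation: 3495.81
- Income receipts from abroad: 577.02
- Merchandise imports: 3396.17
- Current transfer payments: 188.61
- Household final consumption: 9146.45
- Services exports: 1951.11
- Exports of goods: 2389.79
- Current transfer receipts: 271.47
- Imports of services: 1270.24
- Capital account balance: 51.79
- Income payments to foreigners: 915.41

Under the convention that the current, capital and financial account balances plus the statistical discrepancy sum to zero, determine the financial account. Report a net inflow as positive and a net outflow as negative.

Goods balance = 2389.79 - 3396.17 = -1006.38
Services balance = 1951.11 - 1270.24 = 680.87
Trade balance (goods + services) = -1006.38 + 680.87 = -325.51
Net primary income = 577.02 - 915.41 = -338.39
Net secondary income = 271.47 - 188.61 = 82.86
Current account = -325.51 + (-338.39) + 82.86 = -581.04
Financial account = -(-581.04 + 51.79 + 68.14) = 461.11

461.11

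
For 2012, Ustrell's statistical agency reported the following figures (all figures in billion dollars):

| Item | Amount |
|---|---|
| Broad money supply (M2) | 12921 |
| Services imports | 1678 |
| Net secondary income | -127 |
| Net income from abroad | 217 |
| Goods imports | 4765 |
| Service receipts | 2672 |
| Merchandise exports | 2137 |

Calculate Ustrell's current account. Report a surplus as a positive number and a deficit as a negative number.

Goods balance = 2137 - 4765 = -2628
Services balance = 2672 - 1678 = 994
Trade balance (goods + services) = -2628 + 994 = -1634
Net primary income = 217
Net secondary income = -127
Current account = -1634 + 217 + (-127) = -1544

-1544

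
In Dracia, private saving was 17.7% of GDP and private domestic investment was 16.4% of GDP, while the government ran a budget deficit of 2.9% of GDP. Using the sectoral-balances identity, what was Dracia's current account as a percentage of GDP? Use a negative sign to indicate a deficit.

By the sectoral-balances identity, CA = (S_private - I) + (T - G).
Private balance = 17.7 - 16.4 = 1.3
Government balance (T - G) = -2.9
CA = 1.3 + (-2.9) = -1.6

-1.6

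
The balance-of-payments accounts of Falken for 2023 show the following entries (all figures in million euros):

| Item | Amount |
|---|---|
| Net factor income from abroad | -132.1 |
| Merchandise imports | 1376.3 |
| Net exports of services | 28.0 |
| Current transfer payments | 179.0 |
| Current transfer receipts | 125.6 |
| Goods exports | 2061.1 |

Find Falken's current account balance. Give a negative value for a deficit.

527.3

Goods balance = 2061.1 - 1376.3 = 684.8
Services balance = 28.0
Trade balance (goods + services) = 684.8 + 28.0 = 712.8
Net primary income = -132.1
Net secondary income = 125.6 - 179.0 = -53.4
Current account = 712.8 + (-132.1) + (-53.4) = 527.3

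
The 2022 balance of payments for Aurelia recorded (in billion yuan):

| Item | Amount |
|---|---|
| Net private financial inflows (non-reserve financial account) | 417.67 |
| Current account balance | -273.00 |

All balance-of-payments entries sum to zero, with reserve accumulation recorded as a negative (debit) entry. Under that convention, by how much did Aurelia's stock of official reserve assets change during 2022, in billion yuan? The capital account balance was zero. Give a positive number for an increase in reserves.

144.67

Official reserve transactions balance = -((-273.00) + 417.67) = -144.67
An accumulation of reserves is recorded as a debit (negative entry), so the change in the stock of reserves is the negative of that balance.
Change in official reserves = -(-144.67) = 144.67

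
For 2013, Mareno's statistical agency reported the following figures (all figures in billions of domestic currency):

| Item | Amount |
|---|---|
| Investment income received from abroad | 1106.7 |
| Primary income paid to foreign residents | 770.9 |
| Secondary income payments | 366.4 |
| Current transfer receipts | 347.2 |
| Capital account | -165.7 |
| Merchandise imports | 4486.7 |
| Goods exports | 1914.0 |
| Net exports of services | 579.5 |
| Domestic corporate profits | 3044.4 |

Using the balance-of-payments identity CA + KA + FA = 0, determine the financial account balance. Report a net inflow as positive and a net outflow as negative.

1842.3

Goods balance = 1914.0 - 4486.7 = -2572.7
Services balance = 579.5
Trade balance (goods + services) = -2572.7 + 579.5 = -1993.2
Net primary income = 1106.7 - 770.9 = 335.8
Net secondary income = 347.2 - 366.4 = -19.2
Current account = -1993.2 + 335.8 + (-19.2) = -1676.6
Financial account = -(-1676.6 + (-165.7)) = 1842.3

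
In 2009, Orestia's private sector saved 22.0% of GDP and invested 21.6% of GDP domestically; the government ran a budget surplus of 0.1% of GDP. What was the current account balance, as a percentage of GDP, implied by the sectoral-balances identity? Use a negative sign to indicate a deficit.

0.5

By the sectoral-balances identity, CA = (S_private - I) + (T - G).
Private balance = 22.0 - 21.6 = 0.4
Government balance (T - G) = 0.1
CA = 0.4 + 0.1 = 0.5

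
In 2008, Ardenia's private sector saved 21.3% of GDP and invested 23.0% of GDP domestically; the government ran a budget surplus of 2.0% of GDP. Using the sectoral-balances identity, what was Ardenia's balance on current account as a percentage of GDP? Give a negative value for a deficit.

By the sectoral-balances identity, CA = (S_private - I) + (T - G).
Private balance = 21.3 - 23.0 = -1.7
Government balance (T - G) = 2.0
CA = -1.7 + 2.0 = 0.3

0.3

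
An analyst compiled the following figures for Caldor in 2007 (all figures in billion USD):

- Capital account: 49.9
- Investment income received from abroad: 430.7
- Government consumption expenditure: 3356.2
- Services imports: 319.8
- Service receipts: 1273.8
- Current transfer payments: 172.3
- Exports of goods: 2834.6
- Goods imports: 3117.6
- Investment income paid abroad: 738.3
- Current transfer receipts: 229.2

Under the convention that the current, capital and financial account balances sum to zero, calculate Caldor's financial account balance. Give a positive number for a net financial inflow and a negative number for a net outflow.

Goods balance = 2834.6 - 3117.6 = -283.0
Services balance = 1273.8 - 319.8 = 954.0
Trade balance (goods + services) = -283.0 + 954.0 = 671.0
Net primary income = 430.7 - 738.3 = -307.6
Net secondary income = 229.2 - 172.3 = 56.9
Current account = 671.0 + (-307.6) + 56.9 = 420.3
Financial account = -(420.3 + 49.9) = -470.2

-470.2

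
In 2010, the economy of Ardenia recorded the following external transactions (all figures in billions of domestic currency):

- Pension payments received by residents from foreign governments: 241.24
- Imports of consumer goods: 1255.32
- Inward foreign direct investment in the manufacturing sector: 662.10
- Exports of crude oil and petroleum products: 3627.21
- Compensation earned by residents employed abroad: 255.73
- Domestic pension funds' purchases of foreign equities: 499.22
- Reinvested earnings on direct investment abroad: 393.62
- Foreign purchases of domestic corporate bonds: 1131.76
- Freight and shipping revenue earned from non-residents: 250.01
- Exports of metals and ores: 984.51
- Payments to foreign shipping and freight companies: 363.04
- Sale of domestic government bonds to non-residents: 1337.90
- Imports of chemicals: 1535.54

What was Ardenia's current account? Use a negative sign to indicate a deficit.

Goods: 984.51 - 1535.54 + 3627.21 - 1255.32 = 1820.86
Services: -363.04 + 250.01 = -113.03
Primary income: 393.62 + 255.73 = 649.35
Secondary income: 241.24
Current account = 1820.86 + (-113.03) + 649.35 + 241.24 = 2598.42
(Excluded from the current account — financial account: inward foreign direct investment in the manufacturing sector 662.10, domestic pension funds' purchases of foreign equities 499.22, foreign purchases of domestic corporate bonds 1131.76, sale of domestic government bonds to non-residents 1337.90.)

2598.42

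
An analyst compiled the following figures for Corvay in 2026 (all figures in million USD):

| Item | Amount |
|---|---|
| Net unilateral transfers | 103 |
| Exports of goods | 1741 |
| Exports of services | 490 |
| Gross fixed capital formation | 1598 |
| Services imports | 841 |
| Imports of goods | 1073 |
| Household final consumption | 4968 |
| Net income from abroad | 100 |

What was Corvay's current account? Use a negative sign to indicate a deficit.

Goods balance = 1741 - 1073 = 668
Services balance = 490 - 841 = -351
Trade balance (goods + services) = 668 + (-351) = 317
Net primary income = 100
Net secondary income = 103
Current account = 317 + 100 + 103 = 520

520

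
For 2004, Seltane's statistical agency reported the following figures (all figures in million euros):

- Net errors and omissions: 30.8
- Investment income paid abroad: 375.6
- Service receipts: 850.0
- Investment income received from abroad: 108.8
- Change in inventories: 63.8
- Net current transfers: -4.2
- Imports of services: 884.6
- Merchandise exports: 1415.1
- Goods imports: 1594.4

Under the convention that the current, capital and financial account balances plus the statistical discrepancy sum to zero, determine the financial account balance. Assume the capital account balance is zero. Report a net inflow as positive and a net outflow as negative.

454.1

Goods balance = 1415.1 - 1594.4 = -179.3
Services balance = 850.0 - 884.6 = -34.6
Trade balance (goods + services) = -179.3 + (-34.6) = -213.9
Net primary income = 108.8 - 375.6 = -266.8
Net secondary income = -4.2
Current account = -213.9 + (-266.8) + (-4.2) = -484.9
Financial account = -(-484.9 + 30.8) = 454.1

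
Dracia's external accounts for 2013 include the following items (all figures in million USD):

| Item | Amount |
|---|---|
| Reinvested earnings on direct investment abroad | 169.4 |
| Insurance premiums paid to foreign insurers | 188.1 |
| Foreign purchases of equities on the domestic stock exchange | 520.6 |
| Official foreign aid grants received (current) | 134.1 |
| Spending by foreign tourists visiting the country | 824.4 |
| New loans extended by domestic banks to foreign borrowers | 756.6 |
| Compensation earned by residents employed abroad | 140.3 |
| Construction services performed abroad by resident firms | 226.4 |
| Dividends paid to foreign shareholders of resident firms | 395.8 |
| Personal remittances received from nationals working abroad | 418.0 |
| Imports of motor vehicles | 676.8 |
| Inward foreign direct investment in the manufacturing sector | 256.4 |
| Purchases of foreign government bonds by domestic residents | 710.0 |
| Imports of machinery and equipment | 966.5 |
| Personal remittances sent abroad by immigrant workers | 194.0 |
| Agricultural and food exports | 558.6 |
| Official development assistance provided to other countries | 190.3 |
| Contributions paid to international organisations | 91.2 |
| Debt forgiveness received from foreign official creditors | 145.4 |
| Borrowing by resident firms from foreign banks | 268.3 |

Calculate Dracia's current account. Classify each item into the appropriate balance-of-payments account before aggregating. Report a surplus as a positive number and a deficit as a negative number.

Goods: -676.8 + 558.6 - 966.5 = -1084.7
Services: -188.1 + 824.4 + 226.4 = 862.7
Primary income: -395.8 + 169.4 + 140.3 = -86.1
Secondary income: 134.1 - 190.3 - 91.2 - 194.0 + 418.0 = 76.6
Current account = (-1084.7) + 862.7 + (-86.1) + 76.6 = -231.5
(Excluded from the current account — financial account: foreign purchases of equities on the domestic stock exchange 520.6, new loans extended by domestic banks to foreign borrowers 756.6, inward foreign direct investment in the manufacturing sector 256.4, purchases of foreign government bonds by domestic residents 710.0, borrowing by resident firms from foreign banks 268.3; capital account: debt forgiveness received from foreign official creditors 145.4.)

-231.5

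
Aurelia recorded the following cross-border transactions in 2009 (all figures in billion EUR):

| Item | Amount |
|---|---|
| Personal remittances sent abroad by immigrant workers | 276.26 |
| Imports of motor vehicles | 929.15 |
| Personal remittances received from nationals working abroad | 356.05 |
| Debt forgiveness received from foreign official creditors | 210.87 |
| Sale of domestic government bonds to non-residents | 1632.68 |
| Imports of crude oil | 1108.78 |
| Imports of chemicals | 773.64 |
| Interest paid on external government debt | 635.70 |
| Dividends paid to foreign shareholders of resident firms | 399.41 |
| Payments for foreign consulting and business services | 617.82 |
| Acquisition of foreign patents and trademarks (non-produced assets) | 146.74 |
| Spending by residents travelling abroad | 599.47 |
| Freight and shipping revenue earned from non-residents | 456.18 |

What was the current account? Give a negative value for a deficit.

-4528.00

Goods: -1108.78 - 929.15 - 773.64 = -2811.57
Services: -617.82 + 456.18 - 599.47 = -761.11
Primary income: -399.41 - 635.70 = -1035.11
Secondary income: -276.26 + 356.05 = 79.79
Current account = (-2811.57) + (-761.11) + (-1035.11) + 79.79 = -4528.00
(Excluded from the current account — capital account: debt forgiveness received from foreign official creditors 210.87, acquisition of foreign patents and trademarks (non-produced assets) 146.74; financial account: sale of domestic government bonds to non-residents 1632.68.)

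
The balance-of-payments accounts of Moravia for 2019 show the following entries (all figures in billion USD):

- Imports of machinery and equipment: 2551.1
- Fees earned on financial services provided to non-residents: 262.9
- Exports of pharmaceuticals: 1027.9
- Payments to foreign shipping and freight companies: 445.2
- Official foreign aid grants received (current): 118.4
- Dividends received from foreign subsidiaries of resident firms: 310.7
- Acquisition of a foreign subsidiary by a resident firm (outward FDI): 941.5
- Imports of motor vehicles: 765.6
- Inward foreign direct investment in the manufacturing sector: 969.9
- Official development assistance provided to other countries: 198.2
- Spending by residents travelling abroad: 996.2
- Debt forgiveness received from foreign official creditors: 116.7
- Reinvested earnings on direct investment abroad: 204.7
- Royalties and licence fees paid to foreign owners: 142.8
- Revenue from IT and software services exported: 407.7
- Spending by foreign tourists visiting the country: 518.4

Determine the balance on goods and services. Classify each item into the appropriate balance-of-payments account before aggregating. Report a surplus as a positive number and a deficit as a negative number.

Goods: -765.6 + 1027.9 - 2551.1 = -2288.8
Services: 407.7 - 445.2 - 142.8 - 996.2 + 518.4 + 262.9 = -395.2
Trade balance = -2288.8 + (-395.2) = -2684.0
(Excluded from the trade balance — secondary income: official foreign aid grants received (current) 118.4, official development assistance provided to other countries 198.2; primary income: dividends received from foreign subsidiaries of resident firms 310.7, reinvested earnings on direct investment abroad 204.7; financial account: acquisition of a foreign subsidiary by a resident firm (outward FDI) 941.5, inward foreign direct investment in the manufacturing sector 969.9; capital account: debt forgiveness received from foreign official creditors 116.7.)

-2684.0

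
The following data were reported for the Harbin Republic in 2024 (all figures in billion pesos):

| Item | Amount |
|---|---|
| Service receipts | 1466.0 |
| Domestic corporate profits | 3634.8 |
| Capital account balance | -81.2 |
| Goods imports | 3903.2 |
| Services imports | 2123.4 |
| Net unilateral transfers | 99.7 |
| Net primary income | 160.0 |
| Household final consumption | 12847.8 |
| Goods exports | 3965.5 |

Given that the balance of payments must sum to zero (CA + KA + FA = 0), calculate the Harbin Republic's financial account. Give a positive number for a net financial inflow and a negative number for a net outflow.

Goods balance = 3965.5 - 3903.2 = 62.3
Services balance = 1466.0 - 2123.4 = -657.4
Trade balance (goods + services) = 62.3 + (-657.4) = -595.1
Net primary income = 160.0
Net secondary income = 99.7
Current account = -595.1 + 160.0 + 99.7 = -335.4
Financial account = -(-335.4 + (-81.2)) = 416.6

416.6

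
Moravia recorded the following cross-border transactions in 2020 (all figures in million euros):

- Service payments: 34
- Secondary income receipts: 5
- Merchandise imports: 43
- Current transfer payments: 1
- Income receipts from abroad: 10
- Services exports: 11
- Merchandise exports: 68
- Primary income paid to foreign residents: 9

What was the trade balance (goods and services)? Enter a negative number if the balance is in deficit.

Goods balance = 68 - 43 = 25
Services balance = 11 - 34 = -23
Trade balance (goods + services) = 25 + (-23) = 2

2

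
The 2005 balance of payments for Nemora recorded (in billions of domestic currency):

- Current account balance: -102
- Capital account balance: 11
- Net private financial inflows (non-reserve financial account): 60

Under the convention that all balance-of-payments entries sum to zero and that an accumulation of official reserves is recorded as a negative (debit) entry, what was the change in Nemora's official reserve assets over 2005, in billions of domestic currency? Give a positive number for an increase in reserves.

-31

Official reserve transactions balance = -((-102) + 11 + 60) = 31
An accumulation of reserves is recorded as a debit (negative entry), so the change in the stock of reserves is the negative of that balance.
Change in official reserves = -(31) = -31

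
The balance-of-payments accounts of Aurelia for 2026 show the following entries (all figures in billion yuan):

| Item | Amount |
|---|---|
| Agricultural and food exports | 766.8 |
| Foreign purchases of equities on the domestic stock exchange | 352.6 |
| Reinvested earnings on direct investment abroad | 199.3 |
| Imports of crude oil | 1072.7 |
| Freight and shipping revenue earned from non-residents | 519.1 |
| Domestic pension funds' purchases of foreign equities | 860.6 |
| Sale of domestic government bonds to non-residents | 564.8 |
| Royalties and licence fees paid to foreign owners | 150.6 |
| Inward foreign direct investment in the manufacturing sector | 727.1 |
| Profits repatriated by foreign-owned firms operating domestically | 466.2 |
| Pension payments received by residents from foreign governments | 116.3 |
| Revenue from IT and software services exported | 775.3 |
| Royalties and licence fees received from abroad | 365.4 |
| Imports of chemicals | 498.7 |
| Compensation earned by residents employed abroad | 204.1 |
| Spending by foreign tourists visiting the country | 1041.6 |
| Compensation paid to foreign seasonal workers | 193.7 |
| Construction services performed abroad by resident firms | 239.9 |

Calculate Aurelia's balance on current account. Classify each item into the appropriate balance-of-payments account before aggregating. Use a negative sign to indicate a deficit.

1845.9

Goods: -1072.7 - 498.7 + 766.8 = -804.6
Services: -150.6 + 775.3 + 519.1 + 1041.6 + 239.9 + 365.4 = 2790.7
Primary income: -466.2 + 199.3 + 204.1 - 193.7 = -256.5
Secondary income: 116.3
Current account = (-804.6) + 2790.7 + (-256.5) + 116.3 = 1845.9
(Excluded from the current account — financial account: foreign purchases of equities on the domestic stock exchange 352.6, domestic pension funds' purchases of foreign equities 860.6, sale of domestic government bonds to non-residents 564.8, inward foreign direct investment in the manufacturing sector 727.1.)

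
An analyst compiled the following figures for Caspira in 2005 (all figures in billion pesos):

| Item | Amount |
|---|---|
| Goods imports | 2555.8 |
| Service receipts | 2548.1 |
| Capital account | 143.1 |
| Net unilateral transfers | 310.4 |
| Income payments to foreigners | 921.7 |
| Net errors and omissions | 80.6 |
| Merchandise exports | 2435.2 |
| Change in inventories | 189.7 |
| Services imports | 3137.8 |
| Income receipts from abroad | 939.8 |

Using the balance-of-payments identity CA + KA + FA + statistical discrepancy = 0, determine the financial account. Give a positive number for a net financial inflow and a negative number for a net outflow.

158.1

Goods balance = 2435.2 - 2555.8 = -120.6
Services balance = 2548.1 - 3137.8 = -589.7
Trade balance (goods + services) = -120.6 + (-589.7) = -710.3
Net primary income = 939.8 - 921.7 = 18.1
Net secondary income = 310.4
Current account = -710.3 + 18.1 + 310.4 = -381.8
Financial account = -(-381.8 + 143.1 + 80.6) = 158.1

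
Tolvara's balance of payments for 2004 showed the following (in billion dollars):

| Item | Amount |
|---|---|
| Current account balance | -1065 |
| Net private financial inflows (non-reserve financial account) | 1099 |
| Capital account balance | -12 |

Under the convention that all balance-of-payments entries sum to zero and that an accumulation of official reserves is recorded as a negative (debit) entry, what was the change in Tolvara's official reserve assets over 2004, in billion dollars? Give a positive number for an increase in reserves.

Official reserve transactions balance = -((-1065) + (-12) + 1099) = -22
An accumulation of reserves is recorded as a debit (negative entry), so the change in the stock of reserves is the negative of that balance.
Change in official reserves = -(-22) = 22

22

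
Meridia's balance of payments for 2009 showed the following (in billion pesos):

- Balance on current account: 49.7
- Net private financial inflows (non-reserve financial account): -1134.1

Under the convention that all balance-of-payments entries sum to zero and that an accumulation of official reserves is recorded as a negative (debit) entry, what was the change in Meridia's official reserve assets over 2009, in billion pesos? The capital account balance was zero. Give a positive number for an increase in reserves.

-1084.4

Official reserve transactions balance = -(49.7 + (-1134.1)) = 1084.4
An accumulation of reserves is recorded as a debit (negative entry), so the change in the stock of reserves is the negative of that balance.
Change in official reserves = -(1084.4) = -1084.4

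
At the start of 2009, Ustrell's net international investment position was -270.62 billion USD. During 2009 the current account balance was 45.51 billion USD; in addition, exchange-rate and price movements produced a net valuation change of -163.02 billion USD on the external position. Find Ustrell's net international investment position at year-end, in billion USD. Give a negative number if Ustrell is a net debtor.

-388.13

Change in NIIP = current account + net valuation change = 45.51 + (-163.02) = -117.51
End-of-year NIIP = -270.62 + (-117.51) = -388.13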